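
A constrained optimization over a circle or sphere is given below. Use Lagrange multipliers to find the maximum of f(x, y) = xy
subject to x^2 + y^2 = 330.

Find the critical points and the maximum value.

Lagrange conditions: y = 2*lambda*x and x = 2*lambda*y
If x = 0 then y = 0, violating the constraint, so x, y != 0.
Dividing: y/x = x/y => x^2 = y^2 => y = x or y = -x
Constraint: 2x^2 = 330 => x^2 = 165 => x = +/-sqrt(165)
Critical points: (sqrt(165), sqrt(165)), (-sqrt(165), -sqrt(165)), (sqrt(165), -sqrt(165)), (-sqrt(165), sqrt(165))
  y = x:  xy = x^2 = 165  at (sqrt(165), sqrt(165)) and (-sqrt(165), -sqrt(165))
  y = -x: xy = -x^2 = -165 at (sqrt(165), -sqrt(165)) and (-sqrt(165), sqrt(165))
Maximum xy = 165 at (sqrt(165), sqrt(165)) and (-sqrt(165), -sqrt(165))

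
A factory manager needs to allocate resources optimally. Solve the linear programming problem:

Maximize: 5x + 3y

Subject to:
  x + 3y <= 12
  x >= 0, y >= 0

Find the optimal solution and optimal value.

The feasible region has vertices at [(0, 0), (12, 0), (0, 4)].
Checking objective 5x + 3y at each vertex:
  (0, 0): 5*0 + 3*0 = 0
  (12, 0): 5*12 + 3*0 = 60
  (0, 4): 5*0 + 3*4 = 12
Maximum is 60 at (12, 0).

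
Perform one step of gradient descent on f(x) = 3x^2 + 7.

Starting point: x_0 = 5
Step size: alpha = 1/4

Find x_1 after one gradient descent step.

f(x) = 3x^2 + 7
f'(x) = 6x + 0
f'(5) = 6*5 + (0) = 30
x_1 = x_0 - alpha * f'(x_0) = 5 - 1/4 * 30 = -5/2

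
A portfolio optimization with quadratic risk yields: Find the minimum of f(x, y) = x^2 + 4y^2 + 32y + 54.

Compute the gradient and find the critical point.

f(x,y) = x^2 + 4y^2 + 32y + 54
df/dx = 2x + (0) = 0  =>  x = 0
df/dy = 8y + (32) = 0  =>  y = -4
f(0, -4) = 1*(0)^2 + 4*(-4)^2 + 32*(-4) + 54 = -10
Hessian is diagonal with entries 2, 8 > 0, so this is a minimum.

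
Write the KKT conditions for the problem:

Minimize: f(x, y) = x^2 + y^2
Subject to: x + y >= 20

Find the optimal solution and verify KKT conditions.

KKT conditions for min x^2 + y^2 s.t. x + y >= 20:
Stationarity: 2x = mu, 2y = mu
So x = y = mu/2.
Complementary slackness: mu*(x + y - 20) = 0
Primal feasibility: x + y >= 20; dual feasibility: mu >= 0
If mu = 0 then x = y = 0, but 0 + 0 < 20 is infeasible, so the constraint is active.
Constraint active: x + y = 2*(mu/2) = 20 => mu = 20
x = y = 10, f = 200
Verify: stationarity 2*10 = 20 = mu; primal 10 + 10 = 20 >= 20; dual mu = 20 >= 0; complementary slackness 20*(20 - 20) = 0. All KKT conditions hold.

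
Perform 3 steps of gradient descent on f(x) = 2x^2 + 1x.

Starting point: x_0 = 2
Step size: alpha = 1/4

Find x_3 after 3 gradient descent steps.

f(x) = 2x^2 + 1x, f'(x) = 4x + (1)
Step 1: f'(2) = 9, x_1 = 2 - 1/4 * 9 = -1/4
Step 2: f'(-1/4) = 0, x_2 = -1/4 - 1/4 * 0 = -1/4
Step 3: f'(-1/4) = 0, x_3 = -1/4 - 1/4 * 0 = -1/4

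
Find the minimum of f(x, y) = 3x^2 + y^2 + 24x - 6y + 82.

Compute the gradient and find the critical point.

f(x,y) = 3x^2 + y^2 + 24x - 6y + 82
df/dx = 6x + (24) = 0  =>  x = -4
df/dy = 2y + (-6) = 0  =>  y = 3
f(-4, 3) = 3*(-4)^2 + 1*(3)^2 + 24*(-4) + -6*(3) + 82 = 25
Hessian is diagonal with entries 6, 2 > 0, so this is a minimum.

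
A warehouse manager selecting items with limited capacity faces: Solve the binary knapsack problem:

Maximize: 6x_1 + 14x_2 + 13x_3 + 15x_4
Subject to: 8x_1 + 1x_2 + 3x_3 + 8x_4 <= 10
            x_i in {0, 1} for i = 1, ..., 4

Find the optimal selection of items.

Items: item 1 (v=6, w=8), item 2 (v=14, w=1), item 3 (v=13, w=3), item 4 (v=15, w=8)
Capacity: 10
Checking all 16 subsets (w = total weight, v = total value):
  {}: w = 0, v = 0
  {1}: w = 8, v = 6
  {2}: w = 1, v = 14
  {3}: w = 3, v = 13
  {4}: w = 8, v = 15
  {1, 2}: w = 9, v = 20
  {1, 3}: w = 11 > 10, infeasible
  {1, 4}: w = 16 > 10, infeasible
  {2, 3}: w = 4, v = 27
  {2, 4}: w = 9, v = 29
  {3, 4}: w = 11 > 10, infeasible
  {1, 2, 3}: w = 12 > 10, infeasible
  {1, 2, 4}: w = 17 > 10, infeasible
  {1, 3, 4}: w = 19 > 10, infeasible
  {2, 3, 4}: w = 12 > 10, infeasible
  {1, 2, 3, 4}: w = 20 > 10, infeasible
Best feasible subset: items [2, 4]
Total weight: 9 <= 10, total value: 29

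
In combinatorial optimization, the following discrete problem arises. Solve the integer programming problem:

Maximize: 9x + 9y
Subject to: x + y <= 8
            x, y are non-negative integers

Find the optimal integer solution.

Objective: 9x + 9y, constraint: x + y <= 8
Coefficient of x is 9 >= coefficient of y is 9, so allocate the entire budget to x.
Optimal: x = 8, y = 0, value = 72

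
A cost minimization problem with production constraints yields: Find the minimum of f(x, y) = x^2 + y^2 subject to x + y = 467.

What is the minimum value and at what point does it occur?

Substitute y = 467 - x into f(x,y) = x^2 + y^2:
g(x) = x^2 + (467 - x)^2 = 2x^2 - 934x + 218089
g'(x) = 4x - 934 = 0  =>  x = 467/2
y = 467 - 467/2 = 467/2
Minimum value = (467/2)^2 + (467/2)^2 = 218089/2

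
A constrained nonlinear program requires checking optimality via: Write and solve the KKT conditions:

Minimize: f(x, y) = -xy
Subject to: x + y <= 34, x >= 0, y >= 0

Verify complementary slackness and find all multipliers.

Problem: min -xy s.t. x + y <= 34 (multiplier lambda), x >= 0 (mu_x), y >= 0 (mu_y)
KKT stationarity: -y + lambda - mu_x = 0, -x + lambda - mu_y = 0, with lambda, mu_x, mu_y >= 0
Complementary slackness: lambda*(x + y - 34) = 0, mu_x*x = 0, mu_y*y = 0
If lambda = 0: y = -mu_x <= 0 and x = -mu_y <= 0 force x = y = 0 with f = 0; but x = y = 17 is feasible with f = -289 < 0, so this is not the minimum. Hence lambda > 0 and x + y = 34.
Try x > 0, y > 0 (so mu_x = mu_y = 0): y = lambda, x = lambda => x = y = lambda
x + y = 34 => 2*lambda = 34 => lambda = 17
x* = y* = 17 > 0, consistent with mu_x = mu_y = 0.
(Any feasible point with x = 0 or y = 0 has f = 0 > -289, so the minimum is not on those boundaries.)
min(-xy) = -289 (i.e. max xy = 289)
Multipliers: lambda = 17, mu_x = 0, mu_y = 0
Complementary slackness: lambda*(x + y - 34) = 17*(17 + 17 - 34) = 0, mu_x*x = 0*17 = 0, mu_y*y = 0*17 = 0. Satisfied.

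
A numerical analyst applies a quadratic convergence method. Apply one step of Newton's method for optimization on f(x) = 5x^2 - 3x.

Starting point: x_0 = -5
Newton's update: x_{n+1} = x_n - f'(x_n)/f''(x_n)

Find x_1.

f(x) = 5x^2 - 3x
f'(x) = 10x + (-3), f''(x) = 10
Newton step: x_1 = x_0 - f'(x_0)/f''(x_0)
f'(-5) = -53
x_1 = -5 - -53/10 = 3/10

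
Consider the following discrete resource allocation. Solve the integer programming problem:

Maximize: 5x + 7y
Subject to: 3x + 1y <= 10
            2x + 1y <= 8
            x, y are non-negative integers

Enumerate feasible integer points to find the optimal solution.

Constraint 1: 3x + 1y <= 10
Constraint 2: 2x + 1y <= 8
Feasible x range (need y >= 0): 0 <= x <= min(10/3, 8/2) => x in {0, ..., 3}.
Enumerate feasible integer points row by row (the coefficient of y is 7 > 0, so for each x the largest feasible y gives the best value):
  x = 0: y <= min((10 - 3*0)/1, (8 - 2*0)/1) => y in {0, ..., 8}; best 5*0 + 7*8 = 56
  x = 1: y <= min((10 - 3*1)/1, (8 - 2*1)/1) => y in {0, ..., 6}; best 5*1 + 7*6 = 47
  x = 2: y <= min((10 - 3*2)/1, (8 - 2*2)/1) => y in {0, ..., 4}; best 5*2 + 7*4 = 38
  x = 3: y <= min((10 - 3*3)/1, (8 - 2*3)/1) => y in {0, ..., 1}; best 5*3 + 7*1 = 22
The maximum 5x + 7y = 56 is achieved at x = 0, y = 8.
Check: 3*0 + 1*8 = 8 <= 10 and 2*0 + 1*8 = 8 <= 8.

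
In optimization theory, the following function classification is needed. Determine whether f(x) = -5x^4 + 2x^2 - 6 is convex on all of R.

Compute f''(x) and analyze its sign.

f(x) = -5x^4 + 2x^2 - 6
f'(x) = -20x^3 + 4x
f''(x) = -60x^2 + 4
f''(x) = -60x^2 + 4 -> -inf as |x| -> inf
Therefore, f is not globally convex on R.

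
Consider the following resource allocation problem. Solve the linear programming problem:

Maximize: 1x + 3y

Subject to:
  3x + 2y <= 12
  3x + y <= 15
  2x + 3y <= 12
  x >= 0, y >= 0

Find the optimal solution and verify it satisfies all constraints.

Feasible vertices: (0, 0), (0, 4), (12/5, 12/5), (4, 0)
Objective 1x + 3y at each vertex:
  (0, 0): 0
  (0, 4): 12
  (12/5, 12/5): 48/5
  (4, 0): 4
Maximum is 12 at (0, 4).
Verify constraints at (x, y) = (0, 4):
  3*0 + 2*4 = 8 <= 12
  3*0 + 1*4 = 4 <= 15
  2*0 + 3*4 = 12 <= 12 (active)
  x = 0 >= 0, y = 4 >= 0. All constraints satisfied.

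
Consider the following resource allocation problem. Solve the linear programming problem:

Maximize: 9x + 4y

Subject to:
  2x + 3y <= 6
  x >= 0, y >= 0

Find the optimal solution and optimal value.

The feasible region has vertices at [(0, 0), (3, 0), (0, 2)].
Checking objective 9x + 4y at each vertex:
  (0, 0): 9*0 + 4*0 = 0
  (3, 0): 9*3 + 4*0 = 27
  (0, 2): 9*0 + 4*2 = 8
Maximum is 27 at (3, 0).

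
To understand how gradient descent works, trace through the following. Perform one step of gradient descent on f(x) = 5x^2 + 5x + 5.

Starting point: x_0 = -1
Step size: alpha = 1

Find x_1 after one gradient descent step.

f(x) = 5x^2 + 5x + 5
f'(x) = 10x + 5
f'(-1) = 10*-1 + (5) = -5
x_1 = x_0 - alpha * f'(x_0) = -1 - 1 * -5 = 4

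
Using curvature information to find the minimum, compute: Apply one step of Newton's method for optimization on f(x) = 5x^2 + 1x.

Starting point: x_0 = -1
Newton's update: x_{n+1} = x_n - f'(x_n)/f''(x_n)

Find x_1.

f(x) = 5x^2 + 1x
f'(x) = 10x + (1), f''(x) = 10
Newton step: x_1 = x_0 - f'(x_0)/f''(x_0)
f'(-1) = -9
x_1 = -1 - -9/10 = -1/10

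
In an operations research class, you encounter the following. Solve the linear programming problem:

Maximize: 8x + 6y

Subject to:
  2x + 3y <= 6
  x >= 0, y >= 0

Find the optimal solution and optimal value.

The feasible region has vertices at [(0, 0), (3, 0), (0, 2)].
Checking objective 8x + 6y at each vertex:
  (0, 0): 8*0 + 6*0 = 0
  (3, 0): 8*3 + 6*0 = 24
  (0, 2): 8*0 + 6*2 = 12
Maximum is 24 at (3, 0).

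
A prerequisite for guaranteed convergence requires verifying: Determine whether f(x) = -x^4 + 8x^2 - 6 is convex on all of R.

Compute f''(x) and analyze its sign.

f(x) = -x^4 + 8x^2 - 6
f'(x) = -4x^3 + 16x
f''(x) = -12x^2 + 16
f''(x) = -12x^2 + 16 -> -inf as |x| -> inf
Therefore, f is not globally convex on R.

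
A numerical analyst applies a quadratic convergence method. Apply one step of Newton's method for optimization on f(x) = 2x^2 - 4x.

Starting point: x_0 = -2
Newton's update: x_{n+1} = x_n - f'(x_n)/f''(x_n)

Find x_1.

f(x) = 2x^2 - 4x
f'(x) = 4x + (-4), f''(x) = 4
Newton step: x_1 = x_0 - f'(x_0)/f''(x_0)
f'(-2) = -12
x_1 = -2 - -12/4 = 1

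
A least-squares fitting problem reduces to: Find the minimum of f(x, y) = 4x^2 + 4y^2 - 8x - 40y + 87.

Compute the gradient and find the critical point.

f(x,y) = 4x^2 + 4y^2 - 8x - 40y + 87
df/dx = 8x + (-8) = 0  =>  x = 1
df/dy = 8y + (-40) = 0  =>  y = 5
f(1, 5) = 4*(1)^2 + 4*(5)^2 + -8*(1) + -40*(5) + 87 = -17
Hessian is diagonal with entries 8, 8 > 0, so this is a minimum.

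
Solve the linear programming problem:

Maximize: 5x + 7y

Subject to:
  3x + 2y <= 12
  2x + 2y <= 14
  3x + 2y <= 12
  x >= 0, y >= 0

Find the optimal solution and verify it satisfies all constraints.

Feasible vertices: (0, 0), (0, 6), (4, 0)
Objective 5x + 7y at each vertex:
  (0, 0): 0
  (0, 6): 42
  (4, 0): 20
Maximum is 42 at (0, 6).
Verify constraints at (x, y) = (0, 6):
  3*0 + 2*6 = 12 <= 12 (active)
  2*0 + 2*6 = 12 <= 14
  3*0 + 2*6 = 12 <= 12 (active)
  x = 0 >= 0, y = 6 >= 0. All constraints satisfied.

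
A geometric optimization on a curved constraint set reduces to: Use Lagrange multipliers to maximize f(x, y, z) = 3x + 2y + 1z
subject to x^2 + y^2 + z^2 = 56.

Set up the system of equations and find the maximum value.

Lagrange conditions: 3 = 2*lambda*x, 2 = 2*lambda*y, 1 = 2*lambda*z
So x:3 = y:2 = z:1, i.e. x = 3t, y = 2t, z = 1t
Constraint: t^2*(3^2 + 2^2 + 1^2) = 56
  t^2 * 14 = 56  =>  t = sqrt(4)
Maximum = 3*3t + 2*2t + 1*1t = 14*sqrt(4) = 28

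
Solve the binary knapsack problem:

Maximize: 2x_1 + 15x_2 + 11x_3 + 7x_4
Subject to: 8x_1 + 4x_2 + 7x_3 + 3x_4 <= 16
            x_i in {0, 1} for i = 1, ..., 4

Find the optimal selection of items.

Items: item 1 (v=2, w=8), item 2 (v=15, w=4), item 3 (v=11, w=7), item 4 (v=7, w=3)
Capacity: 16
Checking all 16 subsets (w = total weight, v = total value):
  {}: w = 0, v = 0
  {1}: w = 8, v = 2
  {2}: w = 4, v = 15
  {3}: w = 7, v = 11
  {4}: w = 3, v = 7
  {1, 2}: w = 12, v = 17
  {1, 3}: w = 15, v = 13
  {1, 4}: w = 11, v = 9
  {2, 3}: w = 11, v = 26
  {2, 4}: w = 7, v = 22
  {3, 4}: w = 10, v = 18
  {1, 2, 3}: w = 19 > 16, infeasible
  {1, 2, 4}: w = 15, v = 24
  {1, 3, 4}: w = 18 > 16, infeasible
  {2, 3, 4}: w = 14, v = 33
  {1, 2, 3, 4}: w = 22 > 16, infeasible
Best feasible subset: items [2, 3, 4]
Total weight: 14 <= 16, total value: 33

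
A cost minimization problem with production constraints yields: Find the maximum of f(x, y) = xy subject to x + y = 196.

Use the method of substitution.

Substitute y = 196 - x into f(x,y) = xy:
g(x) = x(196 - x) = 196x - x^2
g'(x) = 196 - 2x = 0  =>  x = 98
y = 196 - 98 = 98
Maximum value = 98 * 98 = 9604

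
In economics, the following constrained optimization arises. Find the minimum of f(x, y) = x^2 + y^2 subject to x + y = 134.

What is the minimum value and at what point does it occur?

Substitute y = 134 - x into f(x,y) = x^2 + y^2:
g(x) = x^2 + (134 - x)^2 = 2x^2 - 268x + 17956
g'(x) = 4x - 268 = 0  =>  x = 67
y = 134 - 67 = 67
Minimum value = 67^2 + 67^2 = 8978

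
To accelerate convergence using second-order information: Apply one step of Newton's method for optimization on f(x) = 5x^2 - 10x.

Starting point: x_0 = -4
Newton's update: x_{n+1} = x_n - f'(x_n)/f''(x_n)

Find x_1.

f(x) = 5x^2 - 10x
f'(x) = 10x + (-10), f''(x) = 10
Newton step: x_1 = x_0 - f'(x_0)/f''(x_0)
f'(-4) = -50
x_1 = -4 - -50/10 = 1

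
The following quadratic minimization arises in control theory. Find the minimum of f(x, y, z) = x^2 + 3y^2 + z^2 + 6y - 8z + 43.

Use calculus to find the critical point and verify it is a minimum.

f(x,y,z) = x^2 + 3y^2 + z^2 + 6y - 8z + 43
df/dx = 2x + (0) = 0 => x = 0
df/dy = 6y + (6) = 0 => y = -1
df/dz = 2z + (-8) = 0 => z = 4
f(0,-1,4) = 1*(0)^2 + 3*(-1)^2 + 1*(4)^2 + 6*(-1) + -8*(4) + 43 = 24
Hessian is diagonal with entries 2, 6, 2 > 0, confirmed minimum.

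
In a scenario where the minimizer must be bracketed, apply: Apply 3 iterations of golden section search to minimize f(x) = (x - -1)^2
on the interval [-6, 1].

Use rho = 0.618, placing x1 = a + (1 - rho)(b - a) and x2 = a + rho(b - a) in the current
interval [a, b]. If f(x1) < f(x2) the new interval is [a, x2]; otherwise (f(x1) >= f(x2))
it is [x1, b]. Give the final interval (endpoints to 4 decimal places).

Golden section search for min of f(x) = (x - -1)^2 on [-6, 1].
Each step: x1 = a + (1 - rho)(b - a), x2 = a + rho(b - a); if f(x1) < f(x2) keep [a, x2], otherwise keep [x1, b].
Step 1: [-6.0000, 1.0000], x1=-3.3260 (f=5.4103), x2=-1.6740 (f=0.4543); f(x1) > f(x2) => keep [-3.3260, 1.0000]
Step 2: [-3.3260, 1.0000], x1=-1.6735 (f=0.4536), x2=-0.6525 (f=0.1207); f(x1) > f(x2) => keep [-1.6735, 1.0000]
Step 3: [-1.6735, 1.0000], x1=-0.6522 (f=0.1210), x2=-0.0213 (f=0.9579); f(x1) < f(x2) => keep [-1.6735, -0.0213]
Final interval: [-1.6735, -0.0213]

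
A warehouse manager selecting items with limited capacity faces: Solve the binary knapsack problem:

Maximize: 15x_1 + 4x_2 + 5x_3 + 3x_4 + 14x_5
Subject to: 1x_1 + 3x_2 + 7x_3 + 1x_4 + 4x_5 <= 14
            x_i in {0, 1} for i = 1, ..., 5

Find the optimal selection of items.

Items: item 1 (v=15, w=1), item 2 (v=4, w=3), item 3 (v=5, w=7), item 4 (v=3, w=1), item 5 (v=14, w=4)
Capacity: 14
Checking all 32 subsets (w = total weight, v = total value):
  {}: w = 0, v = 0
  {1}: w = 1, v = 15
  {2}: w = 3, v = 4
  {3}: w = 7, v = 5
  {4}: w = 1, v = 3
  {5}: w = 4, v = 14
  {1, 2}: w = 4, v = 19
  {1, 3}: w = 8, v = 20
  {1, 4}: w = 2, v = 18
  {1, 5}: w = 5, v = 29
  {2, 3}: w = 10, v = 9
  {2, 4}: w = 4, v = 7
  {2, 5}: w = 7, v = 18
  {3, 4}: w = 8, v = 8
  {3, 5}: w = 11, v = 19
  {4, 5}: w = 5, v = 17
  {1, 2, 3}: w = 11, v = 24
  {1, 2, 4}: w = 5, v = 22
  {1, 2, 5}: w = 8, v = 33
  {1, 3, 4}: w = 9, v = 23
  {1, 3, 5}: w = 12, v = 34
  {1, 4, 5}: w = 6, v = 32
  {2, 3, 4}: w = 11, v = 12
  {2, 3, 5}: w = 14, v = 23
  {2, 4, 5}: w = 8, v = 21
  {3, 4, 5}: w = 12, v = 22
  {1, 2, 3, 4}: w = 12, v = 27
  {1, 2, 3, 5}: w = 15 > 14, infeasible
  {1, 2, 4, 5}: w = 9, v = 36
  {1, 3, 4, 5}: w = 13, v = 37
  {2, 3, 4, 5}: w = 15 > 14, infeasible
  {1, 2, 3, 4, 5}: w = 16 > 14, infeasible
Best feasible subset: items [1, 3, 4, 5]
Total weight: 13 <= 14, total value: 37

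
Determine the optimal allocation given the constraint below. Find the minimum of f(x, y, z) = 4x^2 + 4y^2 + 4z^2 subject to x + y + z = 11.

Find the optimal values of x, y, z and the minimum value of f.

Using Lagrange multipliers on f = 4x^2 + 4y^2 + 4z^2 with constraint x + y + z = 11:
Conditions: 2*4*x = lambda, 2*4*y = lambda, 2*4*z = lambda
So x = lambda/8, y = lambda/8, z = lambda/8
Substituting into constraint: lambda * (3/8) = 11
lambda = 88/3
x = 11/3, y = 11/3, z = 11/3
Minimum value = 484/3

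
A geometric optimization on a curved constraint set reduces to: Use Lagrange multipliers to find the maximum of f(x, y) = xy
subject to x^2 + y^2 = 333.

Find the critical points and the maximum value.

Lagrange conditions: y = 2*lambda*x and x = 2*lambda*y
If x = 0 then y = 0, violating the constraint, so x, y != 0.
Dividing: y/x = x/y => x^2 = y^2 => y = x or y = -x
Constraint: 2x^2 = 333 => x^2 = 333/2 => x = +/-sqrt(333/2)
Critical points: (sqrt(333/2), sqrt(333/2)), (-sqrt(333/2), -sqrt(333/2)), (sqrt(333/2), -sqrt(333/2)), (-sqrt(333/2), sqrt(333/2))
  y = x:  xy = x^2 = 333/2  at (sqrt(333/2), sqrt(333/2)) and (-sqrt(333/2), -sqrt(333/2))
  y = -x: xy = -x^2 = -333/2 at (sqrt(333/2), -sqrt(333/2)) and (-sqrt(333/2), sqrt(333/2))
Maximum xy = 333/2 at (sqrt(333/2), sqrt(333/2)) and (-sqrt(333/2), -sqrt(333/2))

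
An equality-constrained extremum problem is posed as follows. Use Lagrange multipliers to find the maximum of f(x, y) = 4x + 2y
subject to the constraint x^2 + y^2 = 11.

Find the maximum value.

Set up Lagrange conditions: grad f = lambda * grad g
  4 = 2*lambda*x
  2 = 2*lambda*y
From these: x/y = 4/2, so x = 4t, y = 2t for some t.
Substitute into constraint: (4t)^2 + (2t)^2 = 11
  t^2 * 20 = 11
  t = sqrt(11/20)
Maximum = 4*x + 2*y = (4^2 + 2^2)*t = 20 * sqrt(11/20) = sqrt(220)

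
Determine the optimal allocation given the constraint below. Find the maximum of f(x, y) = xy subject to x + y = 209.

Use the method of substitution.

Substitute y = 209 - x into f(x,y) = xy:
g(x) = x(209 - x) = 209x - x^2
g'(x) = 209 - 2x = 0  =>  x = 209/2
y = 209 - 209/2 = 209/2
Maximum value = (209/2) * (209/2) = 43681/4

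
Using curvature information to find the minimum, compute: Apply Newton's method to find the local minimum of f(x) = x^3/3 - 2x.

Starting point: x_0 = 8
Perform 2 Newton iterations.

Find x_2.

f(x) = x^3/3 - 2x
f'(x) = x^2 - 2, f''(x) = 2x
Newton update: x_{n+1} = x_n - (x_n^2 - 2)/(2*x_n)
Step 1: x_0 = 8, f'=62, f''=16, x_1 = 33/8
Step 2: x_1 = 33/8, f'=961/64, f''=33/4, x_2 = 1217/528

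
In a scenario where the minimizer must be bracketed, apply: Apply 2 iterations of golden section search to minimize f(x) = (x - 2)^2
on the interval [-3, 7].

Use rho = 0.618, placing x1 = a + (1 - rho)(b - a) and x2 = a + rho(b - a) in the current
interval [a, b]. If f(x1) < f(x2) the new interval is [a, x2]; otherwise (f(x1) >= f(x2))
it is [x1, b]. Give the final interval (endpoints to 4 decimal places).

Golden section search for min of f(x) = (x - 2)^2 on [-3, 7].
Each step: x1 = a + (1 - rho)(b - a), x2 = a + rho(b - a); if f(x1) < f(x2) keep [a, x2], otherwise keep [x1, b].
Step 1: [-3.0000, 7.0000], x1=0.8200 (f=1.3924), x2=3.1800 (f=1.3924); f(x1) = f(x2) (tie, not '<') => keep [0.8200, 7.0000]
Step 2: [0.8200, 7.0000], x1=3.1808 (f=1.3942), x2=4.6392 (f=6.9656); f(x1) < f(x2) => keep [0.8200, 4.6392]
Final interval: [0.8200, 4.6392]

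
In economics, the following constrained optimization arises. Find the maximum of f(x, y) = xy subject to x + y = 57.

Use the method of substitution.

Substitute y = 57 - x into f(x,y) = xy:
g(x) = x(57 - x) = 57x - x^2
g'(x) = 57 - 2x = 0  =>  x = 57/2
y = 57 - 57/2 = 57/2
Maximum value = (57/2) * (57/2) = 3249/4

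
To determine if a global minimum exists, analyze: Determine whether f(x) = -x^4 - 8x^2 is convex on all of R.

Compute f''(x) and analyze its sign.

f(x) = -x^4 - 8x^2
f'(x) = -4x^3 + -16x
f''(x) = -12x^2 + -16
f''(x) = -12x^2 + -16 <= -16 < 0 for all x
Therefore, f is concave on R.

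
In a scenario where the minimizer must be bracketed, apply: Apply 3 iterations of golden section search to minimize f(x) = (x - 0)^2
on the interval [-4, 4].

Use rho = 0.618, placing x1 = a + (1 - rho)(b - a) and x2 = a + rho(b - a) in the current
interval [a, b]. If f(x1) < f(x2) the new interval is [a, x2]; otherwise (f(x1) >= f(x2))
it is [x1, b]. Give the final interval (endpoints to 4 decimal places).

Golden section search for min of f(x) = (x - 0)^2 on [-4, 4].
Each step: x1 = a + (1 - rho)(b - a), x2 = a + rho(b - a); if f(x1) < f(x2) keep [a, x2], otherwise keep [x1, b].
Step 1: [-4.0000, 4.0000], x1=-0.9440 (f=0.8911), x2=0.9440 (f=0.8911); f(x1) = f(x2) (tie, not '<') => keep [-0.9440, 4.0000]
Step 2: [-0.9440, 4.0000], x1=0.9446 (f=0.8923), x2=2.1114 (f=4.4580); f(x1) < f(x2) => keep [-0.9440, 2.1114]
Step 3: [-0.9440, 2.1114], x1=0.2232 (f=0.0498), x2=0.9442 (f=0.8916); f(x1) < f(x2) => keep [-0.9440, 0.9442]
Final interval: [-0.9440, 0.9442]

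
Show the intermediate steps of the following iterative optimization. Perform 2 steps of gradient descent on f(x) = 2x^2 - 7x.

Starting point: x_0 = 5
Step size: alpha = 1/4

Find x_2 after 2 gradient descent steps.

f(x) = 2x^2 - 7x, f'(x) = 4x + (-7)
Step 1: f'(5) = 13, x_1 = 5 - 1/4 * 13 = 7/4
Step 2: f'(7/4) = 0, x_2 = 7/4 - 1/4 * 0 = 7/4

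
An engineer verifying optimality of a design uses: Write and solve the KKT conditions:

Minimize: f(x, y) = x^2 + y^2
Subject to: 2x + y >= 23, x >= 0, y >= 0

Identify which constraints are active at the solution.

KKT conditions for min x^2 + y^2 s.t. 2x + 1y >= 23, x >= 0, y >= 0:
Stationarity: 2x = mu*2 + mu_x, 2y = mu*1 + mu_y, with mu, mu_x, mu_y >= 0
Complementary slackness: mu*(2x + y - 23) = 0, mu_x*x = 0, mu_y*y = 0
(0, 0) is infeasible (2*0 + 1*0 < 23), so if mu = 0 stationarity would force x = mu_x/2 >= 0, y = mu_y/2 >= 0 with mu_x*x = mu_y*y = 0, i.e. x = y = 0: contradiction. Hence mu > 0 and 2x + y = 23 is active.
Try x > 0, y > 0 (so mu_x = mu_y = 0): x = 2*mu/2, y = 1*mu/2
Substitute: 2*(2*mu/2) + 1*(1*mu/2) = 23
  mu*5/2 = 23 => mu = 46/5
x* = 46/5 > 0, y* = 23/5 > 0, consistent with mu_x = mu_y = 0.
f is convex and the constraints are linear, so this KKT point is the global minimum.
f* = 529/5
Active constraints: 2x + y >= 23 (holds with equality, mu = 46/5 > 0); x >= 0 and y >= 0 are inactive (mu_x = mu_y = 0).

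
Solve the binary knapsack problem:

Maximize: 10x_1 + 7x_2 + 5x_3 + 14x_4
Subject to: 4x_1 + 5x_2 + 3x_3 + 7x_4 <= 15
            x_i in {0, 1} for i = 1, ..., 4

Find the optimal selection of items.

Items: item 1 (v=10, w=4), item 2 (v=7, w=5), item 3 (v=5, w=3), item 4 (v=14, w=7)
Capacity: 15
Checking all 16 subsets (w = total weight, v = total value):
  {}: w = 0, v = 0
  {1}: w = 4, v = 10
  {2}: w = 5, v = 7
  {3}: w = 3, v = 5
  {4}: w = 7, v = 14
  {1, 2}: w = 9, v = 17
  {1, 3}: w = 7, v = 15
  {1, 4}: w = 11, v = 24
  {2, 3}: w = 8, v = 12
  {2, 4}: w = 12, v = 21
  {3, 4}: w = 10, v = 19
  {1, 2, 3}: w = 12, v = 22
  {1, 2, 4}: w = 16 > 15, infeasible
  {1, 3, 4}: w = 14, v = 29
  {2, 3, 4}: w = 15, v = 26
  {1, 2, 3, 4}: w = 19 > 15, infeasible
Best feasible subset: items [1, 3, 4]
Total weight: 14 <= 15, total value: 29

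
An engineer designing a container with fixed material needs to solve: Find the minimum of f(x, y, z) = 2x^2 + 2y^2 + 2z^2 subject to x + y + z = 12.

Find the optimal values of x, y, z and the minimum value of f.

Using Lagrange multipliers on f = 2x^2 + 2y^2 + 2z^2 with constraint x + y + z = 12:
Conditions: 2*2*x = lambda, 2*2*y = lambda, 2*2*z = lambda
So x = lambda/4, y = lambda/4, z = lambda/4
Substituting into constraint: lambda * (3/4) = 12
lambda = 16
x = 4, y = 4, z = 4
Minimum value = 96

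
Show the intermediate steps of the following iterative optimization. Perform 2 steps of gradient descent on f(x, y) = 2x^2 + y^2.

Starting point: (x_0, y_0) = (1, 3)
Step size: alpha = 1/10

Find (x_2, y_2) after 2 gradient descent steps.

f(x,y) = 2x^2 + y^2
grad_x = 4x + 0y, grad_y = 2y + 0x
Step 1: grad = (4, 6), (3/5, 12/5)
Step 2: grad = (12/5, 24/5), (9/25, 48/25)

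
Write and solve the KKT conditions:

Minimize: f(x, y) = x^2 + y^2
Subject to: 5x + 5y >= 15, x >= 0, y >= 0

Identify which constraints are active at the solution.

KKT conditions for min x^2 + y^2 s.t. 5x + 5y >= 15, x >= 0, y >= 0:
Stationarity: 2x = mu*5 + mu_x, 2y = mu*5 + mu_y, with mu, mu_x, mu_y >= 0
Complementary slackness: mu*(5x + 5y - 15) = 0, mu_x*x = 0, mu_y*y = 0
(0, 0) is infeasible (5*0 + 5*0 < 15), so if mu = 0 stationarity would force x = mu_x/2 >= 0, y = mu_y/2 >= 0 with mu_x*x = mu_y*y = 0, i.e. x = y = 0: contradiction. Hence mu > 0 and 5x + 5y = 15 is active.
Try x > 0, y > 0 (so mu_x = mu_y = 0): x = 5*mu/2, y = 5*mu/2
Substitute: 5*(5*mu/2) + 5*(5*mu/2) = 15
  mu*50/2 = 15 => mu = 3/5
x* = 3/2 > 0, y* = 3/2 > 0, consistent with mu_x = mu_y = 0.
f is convex and the constraints are linear, so this KKT point is the global minimum.
f* = 9/2
Active constraints: 5x + 5y >= 15 (holds with equality, mu = 3/5 > 0); x >= 0 and y >= 0 are inactive (mu_x = mu_y = 0).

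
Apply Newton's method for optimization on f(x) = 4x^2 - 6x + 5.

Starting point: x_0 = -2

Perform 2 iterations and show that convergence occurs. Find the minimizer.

f(x) = 4x^2 - 6x + 5, f'(x) = 8x + (-6), f''(x) = 8
Step 1: f'(-2) = -22, x_1 = -2 - -22/8 = 3/4
Step 2: f'(3/4) = 0, x_2 = 3/4 (converged)
Newton's method converges in 1 step for quadratics.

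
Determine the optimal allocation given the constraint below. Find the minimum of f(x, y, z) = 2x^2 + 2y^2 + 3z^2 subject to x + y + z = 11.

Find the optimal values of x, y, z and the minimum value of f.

Using Lagrange multipliers on f = 2x^2 + 2y^2 + 3z^2 with constraint x + y + z = 11:
Conditions: 2*2*x = lambda, 2*2*y = lambda, 2*3*z = lambda
So x = lambda/4, y = lambda/4, z = lambda/6
Substituting into constraint: lambda * (2/3) = 11
lambda = 33/2
x = 33/8, y = 33/8, z = 11/4
Minimum value = 363/4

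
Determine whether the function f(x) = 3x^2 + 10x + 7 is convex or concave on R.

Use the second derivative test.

f(x) = 3x^2 + 10x + 7
f'(x) = 6x + 10
f''(x) = 6
Since f''(x) = 6 > 0 for all x, f is convex on R.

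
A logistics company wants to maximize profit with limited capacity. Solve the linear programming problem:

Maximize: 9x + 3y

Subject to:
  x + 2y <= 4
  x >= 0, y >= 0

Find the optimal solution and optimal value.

The feasible region has vertices at [(0, 0), (4, 0), (0, 2)].
Checking objective 9x + 3y at each vertex:
  (0, 0): 9*0 + 3*0 = 0
  (4, 0): 9*4 + 3*0 = 36
  (0, 2): 9*0 + 3*2 = 6
Maximum is 36 at (4, 0).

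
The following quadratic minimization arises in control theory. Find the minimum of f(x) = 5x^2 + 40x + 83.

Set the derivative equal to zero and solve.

f(x) = 5x^2 + 40x + 83
f'(x) = 10x + (40) = 0
x = -40/10 = -4
f(-4) = 3
Since f''(x) = 10 > 0, this is a minimum.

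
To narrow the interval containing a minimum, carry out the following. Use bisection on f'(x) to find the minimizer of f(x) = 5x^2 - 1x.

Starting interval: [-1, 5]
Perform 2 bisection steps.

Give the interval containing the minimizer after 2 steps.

Finding critical point of f(x) = 5x^2 - 1x using bisection on f'(x) = 10x + -1.
f'(x) = 0 when x = 1/10.
Starting interval: [-1, 5]
Step 1: mid = 2, f'(mid) = 19, new interval = [-1, 2]
Step 2: mid = 1/2, f'(mid) = 4, new interval = [-1, 1/2]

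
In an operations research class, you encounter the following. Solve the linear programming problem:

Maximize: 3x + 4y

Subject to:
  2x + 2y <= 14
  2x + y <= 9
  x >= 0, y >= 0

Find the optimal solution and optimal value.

Feasible vertices: (0, 0), (0, 7), (2, 5), (9/2, 0)
Objective 3x + 4y at each:
  (0, 0): 0
  (0, 7): 28
  (2, 5): 26
  (9/2, 0): 27/2
Maximum is 28 at (0, 7).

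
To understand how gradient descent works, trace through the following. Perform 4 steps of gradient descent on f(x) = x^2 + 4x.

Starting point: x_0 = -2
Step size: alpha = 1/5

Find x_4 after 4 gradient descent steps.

f(x) = x^2 + 4x, f'(x) = 2x + (4)
Step 1: f'(-2) = 0, x_1 = -2 - 1/5 * 0 = -2
Step 2: f'(-2) = 0, x_2 = -2 - 1/5 * 0 = -2
Step 3: f'(-2) = 0, x_3 = -2 - 1/5 * 0 = -2
Step 4: f'(-2) = 0, x_4 = -2 - 1/5 * 0 = -2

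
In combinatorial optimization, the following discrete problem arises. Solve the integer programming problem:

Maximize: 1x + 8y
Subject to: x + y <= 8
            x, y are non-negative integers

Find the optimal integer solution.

Objective: 1x + 8y, constraint: x + y <= 8
Coefficient of y is 8 > coefficient of x is 1, so allocate the entire budget to y.
Optimal: x = 0, y = 8, value = 64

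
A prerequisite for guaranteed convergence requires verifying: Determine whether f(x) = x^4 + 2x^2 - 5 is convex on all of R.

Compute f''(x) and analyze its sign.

f(x) = x^4 + 2x^2 - 5
f'(x) = 4x^3 + 4x
f''(x) = 12x^2 + 4
f''(x) = 12x^2 + 4 >= 4 > 0 for all x
Therefore, f is convex on R.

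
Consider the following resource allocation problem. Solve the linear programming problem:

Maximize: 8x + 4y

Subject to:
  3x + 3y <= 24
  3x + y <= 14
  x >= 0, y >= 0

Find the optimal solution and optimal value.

Feasible vertices: (0, 0), (0, 8), (3, 5), (14/3, 0)
Objective 8x + 4y at each:
  (0, 0): 0
  (0, 8): 32
  (3, 5): 44
  (14/3, 0): 112/3
Maximum is 44 at (3, 5).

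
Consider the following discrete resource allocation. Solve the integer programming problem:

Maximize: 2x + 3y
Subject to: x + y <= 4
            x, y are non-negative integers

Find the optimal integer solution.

Objective: 2x + 3y, constraint: x + y <= 4
Coefficient of y is 3 > coefficient of x is 2, so allocate the entire budget to y.
Optimal: x = 0, y = 4, value = 12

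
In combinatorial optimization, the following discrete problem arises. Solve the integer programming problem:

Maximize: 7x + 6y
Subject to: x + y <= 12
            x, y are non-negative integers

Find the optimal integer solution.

Objective: 7x + 6y, constraint: x + y <= 12
Coefficient of x is 7 >= coefficient of y is 6, so allocate the entire budget to x.
Optimal: x = 12, y = 0, value = 84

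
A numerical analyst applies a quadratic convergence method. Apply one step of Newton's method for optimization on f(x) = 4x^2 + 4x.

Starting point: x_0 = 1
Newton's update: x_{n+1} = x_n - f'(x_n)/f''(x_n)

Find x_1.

f(x) = 4x^2 + 4x
f'(x) = 8x + (4), f''(x) = 8
Newton step: x_1 = x_0 - f'(x_0)/f''(x_0)
f'(1) = 12
x_1 = 1 - 12/8 = -1/2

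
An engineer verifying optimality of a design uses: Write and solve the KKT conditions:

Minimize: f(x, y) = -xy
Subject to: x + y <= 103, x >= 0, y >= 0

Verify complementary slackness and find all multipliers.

Problem: min -xy s.t. x + y <= 103 (multiplier lambda), x >= 0 (mu_x), y >= 0 (mu_y)
KKT stationarity: -y + lambda - mu_x = 0, -x + lambda - mu_y = 0, with lambda, mu_x, mu_y >= 0
Complementary slackness: lambda*(x + y - 103) = 0, mu_x*x = 0, mu_y*y = 0
If lambda = 0: y = -mu_x <= 0 and x = -mu_y <= 0 force x = y = 0 with f = 0; but x = y = 103/2 is feasible with f = -10609/4 < 0, so this is not the minimum. Hence lambda > 0 and x + y = 103.
Try x > 0, y > 0 (so mu_x = mu_y = 0): y = lambda, x = lambda => x = y = lambda
x + y = 103 => 2*lambda = 103 => lambda = 103/2
x* = y* = 103/2 > 0, consistent with mu_x = mu_y = 0.
(Any feasible point with x = 0 or y = 0 has f = 0 > -10609/4, so the minimum is not on those boundaries.)
min(-xy) = -10609/4 (i.e. max xy = 10609/4)
Multipliers: lambda = 103/2, mu_x = 0, mu_y = 0
Complementary slackness: lambda*(x + y - 103) = 103/2*(103/2 + 103/2 - 103) = 0, mu_x*x = 0*103/2 = 0, mu_y*y = 0*103/2 = 0. Satisfied.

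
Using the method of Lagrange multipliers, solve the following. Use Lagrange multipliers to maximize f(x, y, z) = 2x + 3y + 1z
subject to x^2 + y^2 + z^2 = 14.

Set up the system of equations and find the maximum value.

Lagrange conditions: 2 = 2*lambda*x, 3 = 2*lambda*y, 1 = 2*lambda*z
So x:2 = y:3 = z:1, i.e. x = 2t, y = 3t, z = 1t
Constraint: t^2*(2^2 + 3^2 + 1^2) = 14
  t^2 * 14 = 14  =>  t = sqrt(1)
Maximum = 2*2t + 3*3t + 1*1t = 14*sqrt(1) = 14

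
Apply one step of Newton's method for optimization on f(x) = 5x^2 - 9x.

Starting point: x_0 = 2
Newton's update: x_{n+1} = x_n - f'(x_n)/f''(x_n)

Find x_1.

f(x) = 5x^2 - 9x
f'(x) = 10x + (-9), f''(x) = 10
Newton step: x_1 = x_0 - f'(x_0)/f''(x_0)
f'(2) = 11
x_1 = 2 - 11/10 = 9/10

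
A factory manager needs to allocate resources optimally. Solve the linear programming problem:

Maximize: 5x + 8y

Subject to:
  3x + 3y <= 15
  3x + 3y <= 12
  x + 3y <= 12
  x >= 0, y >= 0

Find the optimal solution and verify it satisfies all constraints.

Feasible vertices: (0, 0), (0, 4), (4, 0)
Objective 5x + 8y at each vertex:
  (0, 0): 0
  (0, 4): 32
  (4, 0): 20
Maximum is 32 at (0, 4).
Verify constraints at (x, y) = (0, 4):
  3*0 + 3*4 = 12 <= 15
  3*0 + 3*4 = 12 <= 12 (active)
  1*0 + 3*4 = 12 <= 12 (active)
  x = 0 >= 0, y = 4 >= 0. All constraints satisfied.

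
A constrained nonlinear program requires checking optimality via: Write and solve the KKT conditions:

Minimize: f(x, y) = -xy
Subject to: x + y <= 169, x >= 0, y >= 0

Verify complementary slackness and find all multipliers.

Problem: min -xy s.t. x + y <= 169 (multiplier lambda), x >= 0 (mu_x), y >= 0 (mu_y)
KKT stationarity: -y + lambda - mu_x = 0, -x + lambda - mu_y = 0, with lambda, mu_x, mu_y >= 0
Complementary slackness: lambda*(x + y - 169) = 0, mu_x*x = 0, mu_y*y = 0
If lambda = 0: y = -mu_x <= 0 and x = -mu_y <= 0 force x = y = 0 with f = 0; but x = y = 169/2 is feasible with f = -28561/4 < 0, so this is not the minimum. Hence lambda > 0 and x + y = 169.
Try x > 0, y > 0 (so mu_x = mu_y = 0): y = lambda, x = lambda => x = y = lambda
x + y = 169 => 2*lambda = 169 => lambda = 169/2
x* = y* = 169/2 > 0, consistent with mu_x = mu_y = 0.
(Any feasible point with x = 0 or y = 0 has f = 0 > -28561/4, so the minimum is not on those boundaries.)
min(-xy) = -28561/4 (i.e. max xy = 28561/4)
Multipliers: lambda = 169/2, mu_x = 0, mu_y = 0
Complementary slackness: lambda*(x + y - 169) = 169/2*(169/2 + 169/2 - 169) = 0, mu_x*x = 0*169/2 = 0, mu_y*y = 0*169/2 = 0. Satisfied.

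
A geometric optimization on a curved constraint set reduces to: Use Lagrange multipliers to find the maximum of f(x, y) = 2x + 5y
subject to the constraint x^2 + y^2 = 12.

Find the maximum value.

Set up Lagrange conditions: grad f = lambda * grad g
  2 = 2*lambda*x
  5 = 2*lambda*y
From these: x/y = 2/5, so x = 2t, y = 5t for some t.
Substitute into constraint: (2t)^2 + (5t)^2 = 12
  t^2 * 29 = 12
  t = sqrt(12/29)
Maximum = 2*x + 5*y = (2^2 + 5^2)*t = 29 * sqrt(12/29) = sqrt(348)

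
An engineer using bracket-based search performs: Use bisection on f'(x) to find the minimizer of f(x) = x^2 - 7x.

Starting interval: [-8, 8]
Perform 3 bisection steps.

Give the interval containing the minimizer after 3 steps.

Finding critical point of f(x) = x^2 - 7x using bisection on f'(x) = 2x + -7.
f'(x) = 0 when x = 7/2.
Starting interval: [-8, 8]
Step 1: mid = 0, f'(mid) = -7, new interval = [0, 8]
Step 2: mid = 4, f'(mid) = 1, new interval = [0, 4]
Step 3: mid = 2, f'(mid) = -3, new interval = [2, 4]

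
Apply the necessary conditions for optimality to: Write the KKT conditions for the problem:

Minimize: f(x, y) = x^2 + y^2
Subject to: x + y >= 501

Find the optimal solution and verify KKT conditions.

KKT conditions for min x^2 + y^2 s.t. x + y >= 501:
Stationarity: 2x = mu, 2y = mu
So x = y = mu/2.
Complementary slackness: mu*(x + y - 501) = 0
Primal feasibility: x + y >= 501; dual feasibility: mu >= 0
If mu = 0 then x = y = 0, but 0 + 0 < 501 is infeasible, so the constraint is active.
Constraint active: x + y = 2*(mu/2) = 501 => mu = 501
x = y = 501/2, f = 251001/2
Verify: stationarity 2*(501/2) = 501 = mu; primal 501/2 + 501/2 = 501 >= 501; dual mu = 501 >= 0; complementary slackness 501*(501 - 501) = 0. All KKT conditions hold.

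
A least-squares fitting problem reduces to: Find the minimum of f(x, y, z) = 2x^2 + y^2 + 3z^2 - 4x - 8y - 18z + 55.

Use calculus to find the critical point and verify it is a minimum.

f(x,y,z) = 2x^2 + y^2 + 3z^2 - 4x - 8y - 18z + 55
df/dx = 4x + (-4) = 0 => x = 1
df/dy = 2y + (-8) = 0 => y = 4
df/dz = 6z + (-18) = 0 => z = 3
f(1,4,3) = 2*(1)^2 + 1*(4)^2 + 3*(3)^2 + -4*(1) + -8*(4) + -18*(3) + 55 = 10
Hessian is diagonal with entries 4, 2, 6 > 0, confirmed minimum.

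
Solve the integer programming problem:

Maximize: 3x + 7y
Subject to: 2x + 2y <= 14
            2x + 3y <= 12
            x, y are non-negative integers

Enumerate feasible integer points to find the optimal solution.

Constraint 1: 2x + 2y <= 14
Constraint 2: 2x + 3y <= 12
Feasible x range (need y >= 0): 0 <= x <= min(14/2, 12/2) => x in {0, ..., 6}.
Enumerate feasible integer points row by row (the coefficient of y is 7 > 0, so for each x the largest feasible y gives the best value):
  x = 0: y <= min((14 - 2*0)/2, (12 - 2*0)/3) => y in {0, ..., 4}; best 3*0 + 7*4 = 28
  x = 1: y <= min((14 - 2*1)/2, (12 - 2*1)/3) => y in {0, ..., 3}; best 3*1 + 7*3 = 24
  x = 2: y <= min((14 - 2*2)/2, (12 - 2*2)/3) => y in {0, ..., 2}; best 3*2 + 7*2 = 20
  x = 3: y <= min((14 - 2*3)/2, (12 - 2*3)/3) => y in {0, ..., 2}; best 3*3 + 7*2 = 23
  x = 4: y <= min((14 - 2*4)/2, (12 - 2*4)/3) => y in {0, ..., 1}; best 3*4 + 7*1 = 19
  x = 5: y <= min((14 - 2*5)/2, (12 - 2*5)/3) => y in {0}; best 3*5 + 7*0 = 15
  x = 6: y <= min((14 - 2*6)/2, (12 - 2*6)/3) => y in {0}; best 3*6 + 7*0 = 18
The maximum 3x + 7y = 28 is achieved at x = 0, y = 4.
Check: 2*0 + 2*4 = 8 <= 14 and 2*0 + 3*4 = 12 <= 12.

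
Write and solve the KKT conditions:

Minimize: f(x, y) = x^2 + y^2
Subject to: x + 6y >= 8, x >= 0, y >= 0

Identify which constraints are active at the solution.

KKT conditions for min x^2 + y^2 s.t. 1x + 6y >= 8, x >= 0, y >= 0:
Stationarity: 2x = mu*1 + mu_x, 2y = mu*6 + mu_y, with mu, mu_x, mu_y >= 0
Complementary slackness: mu*(x + 6y - 8) = 0, mu_x*x = 0, mu_y*y = 0
(0, 0) is infeasible (1*0 + 6*0 < 8), so if mu = 0 stationarity would force x = mu_x/2 >= 0, y = mu_y/2 >= 0 with mu_x*x = mu_y*y = 0, i.e. x = y = 0: contradiction. Hence mu > 0 and x + 6y = 8 is active.
Try x > 0, y > 0 (so mu_x = mu_y = 0): x = 1*mu/2, y = 6*mu/2
Substitute: 1*(1*mu/2) + 6*(6*mu/2) = 8
  mu*37/2 = 8 => mu = 16/37
x* = 8/37 > 0, y* = 48/37 > 0, consistent with mu_x = mu_y = 0.
f is convex and the constraints are linear, so this KKT point is the global minimum.
f* = 64/37
Active constraints: x + 6y >= 8 (holds with equality, mu = 16/37 > 0); x >= 0 and y >= 0 are inactive (mu_x = mu_y = 0).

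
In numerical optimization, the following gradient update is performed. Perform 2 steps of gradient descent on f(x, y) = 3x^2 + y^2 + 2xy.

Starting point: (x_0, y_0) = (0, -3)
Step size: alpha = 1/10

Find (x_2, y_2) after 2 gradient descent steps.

f(x,y) = 3x^2 + y^2 + 2xy
grad_x = 6x + 2y, grad_y = 2y + 2x
Step 1: grad = (-6, -6), (3/5, -12/5)
Step 2: grad = (-6/5, -18/5), (18/25, -51/25)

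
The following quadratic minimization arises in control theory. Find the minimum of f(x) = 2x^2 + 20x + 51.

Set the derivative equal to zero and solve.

f(x) = 2x^2 + 20x + 51
f'(x) = 4x + (20) = 0
x = -20/4 = -5
f(-5) = 1
Since f''(x) = 4 > 0, this is a minimum.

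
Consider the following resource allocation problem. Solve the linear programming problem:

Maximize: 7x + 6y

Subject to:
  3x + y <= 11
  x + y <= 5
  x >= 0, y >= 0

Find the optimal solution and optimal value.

Feasible vertices: (0, 0), (0, 5), (3, 2), (11/3, 0)
Objective 7x + 6y at each:
  (0, 0): 0
  (0, 5): 30
  (3, 2): 33
  (11/3, 0): 77/3
Maximum is 33 at (3, 2).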